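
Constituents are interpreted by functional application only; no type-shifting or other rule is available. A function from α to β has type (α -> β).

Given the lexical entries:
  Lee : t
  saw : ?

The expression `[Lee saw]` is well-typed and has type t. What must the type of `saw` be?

(t -> t)

[Lee saw] must have type t. The sister Lee has type t; that is not a function onto t, so saw must be the functor, of type (t -> t).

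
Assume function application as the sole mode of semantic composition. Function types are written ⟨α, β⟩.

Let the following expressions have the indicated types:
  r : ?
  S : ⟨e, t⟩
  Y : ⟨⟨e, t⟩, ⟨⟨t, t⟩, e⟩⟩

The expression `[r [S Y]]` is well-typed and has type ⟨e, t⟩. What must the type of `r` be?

At [r [S Y]] (required: ⟨e, t⟩): [S Y] is ⟨⟨t, t⟩, e⟩, which is not a function with range ⟨e, t⟩; hence r is the functor — type ⟨⟨⟨t, t⟩, e⟩, ⟨e, t⟩⟩.

⟨⟨⟨t, t⟩, e⟩, ⟨e, t⟩⟩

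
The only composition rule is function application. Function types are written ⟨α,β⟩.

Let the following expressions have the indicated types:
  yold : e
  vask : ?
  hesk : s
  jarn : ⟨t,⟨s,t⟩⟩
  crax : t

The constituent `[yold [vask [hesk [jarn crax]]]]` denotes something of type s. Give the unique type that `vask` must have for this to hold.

At [yold [vask [hesk [jarn crax]]]] (required: s): yold is e, which is not a function with range s; hence [vask [hesk [jarn crax]]] is the functor — type ⟨e,s⟩.
At [vask [hesk [jarn crax]]] (required: ⟨e,s⟩): [hesk [jarn crax]] is t, which is not a function with range ⟨e,s⟩; hence vask is the functor — type ⟨t,⟨e,s⟩⟩.

⟨t,⟨e,s⟩⟩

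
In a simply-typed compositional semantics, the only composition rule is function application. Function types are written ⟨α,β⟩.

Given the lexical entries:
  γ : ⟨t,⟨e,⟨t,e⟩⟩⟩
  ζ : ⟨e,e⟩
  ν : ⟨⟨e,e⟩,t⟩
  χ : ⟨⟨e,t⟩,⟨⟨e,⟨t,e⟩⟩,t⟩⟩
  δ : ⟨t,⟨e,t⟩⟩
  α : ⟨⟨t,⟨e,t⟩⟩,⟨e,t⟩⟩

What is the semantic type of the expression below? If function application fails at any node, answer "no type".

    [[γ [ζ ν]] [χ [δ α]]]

[ζ ν]: ⟨⟨e,e⟩,t⟩ applied to ⟨e,e⟩ yields t.
[γ [ζ ν]]: ⟨t,⟨e,⟨t,e⟩⟩⟩ applied to t yields ⟨e,⟨t,e⟩⟩.
[δ α]: ⟨⟨t,⟨e,t⟩⟩,⟨e,t⟩⟩ applied to ⟨t,⟨e,t⟩⟩ yields ⟨e,t⟩.
[χ [δ α]]: ⟨⟨e,t⟩,⟨⟨e,⟨t,e⟩⟩,t⟩⟩ applied to ⟨e,t⟩ yields ⟨⟨e,⟨t,e⟩⟩,t⟩.
[[γ [ζ ν]] [χ [δ α]]]: ⟨⟨e,⟨t,e⟩⟩,t⟩ applied to ⟨e,⟨t,e⟩⟩ yields t.

t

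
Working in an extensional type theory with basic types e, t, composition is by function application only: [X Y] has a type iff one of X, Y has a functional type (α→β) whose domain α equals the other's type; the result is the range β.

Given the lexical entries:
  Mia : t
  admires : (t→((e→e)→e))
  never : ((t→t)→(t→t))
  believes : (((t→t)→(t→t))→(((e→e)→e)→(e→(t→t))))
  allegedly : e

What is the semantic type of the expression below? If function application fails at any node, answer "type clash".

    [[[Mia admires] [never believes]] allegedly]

(t→t)

At [Mia admires], admires : (t→((e→e)→e)) takes Mia : t, giving ((e→e)→e).
At [never believes], believes : (((t→t)→(t→t))→(((e→e)→e)→(e→(t→t)))) takes never : ((t→t)→(t→t)), giving (((e→e)→e)→(e→(t→t))).
At [[Mia admires] [never believes]], [never believes] : (((e→e)→e)→(e→(t→t))) takes [Mia admires] : ((e→e)→e), giving (e→(t→t)).
At [[[Mia admires] [never believes]] allegedly], [[Mia admires] [never believes]] : (e→(t→t)) takes allegedly : e, giving (t→t).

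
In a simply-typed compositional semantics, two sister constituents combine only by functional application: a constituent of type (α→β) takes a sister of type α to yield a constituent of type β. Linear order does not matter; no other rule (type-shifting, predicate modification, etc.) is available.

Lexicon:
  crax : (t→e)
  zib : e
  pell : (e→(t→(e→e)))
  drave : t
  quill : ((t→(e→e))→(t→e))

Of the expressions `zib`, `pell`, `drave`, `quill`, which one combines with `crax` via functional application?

zib : e — does not combine with crax.
pell : (e→(t→(e→e))) — does not combine with crax.
drave — combines: crax : (t→e) takes drave : t as argument, giving e.
quill : ((t→(e→e))→(t→e)) — does not combine with crax.

drave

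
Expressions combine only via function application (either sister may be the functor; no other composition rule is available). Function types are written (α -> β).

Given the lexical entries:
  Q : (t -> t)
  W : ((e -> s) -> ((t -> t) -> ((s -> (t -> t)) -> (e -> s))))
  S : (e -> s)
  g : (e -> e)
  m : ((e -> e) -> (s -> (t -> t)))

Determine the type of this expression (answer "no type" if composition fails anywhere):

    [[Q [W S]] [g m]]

(e -> s)

[W S]: ((e -> s) -> ((t -> t) -> ((s -> (t -> t)) -> (e -> s)))) applied to (e -> s) yields ((t -> t) -> ((s -> (t -> t)) -> (e -> s))).
[Q [W S]]: ((t -> t) -> ((s -> (t -> t)) -> (e -> s))) applied to (t -> t) yields ((s -> (t -> t)) -> (e -> s)).
[g m]: ((e -> e) -> (s -> (t -> t))) applied to (e -> e) yields (s -> (t -> t)).
[[Q [W S]] [g m]]: ((s -> (t -> t)) -> (e -> s)) applied to (s -> (t -> t)) yields (e -> s).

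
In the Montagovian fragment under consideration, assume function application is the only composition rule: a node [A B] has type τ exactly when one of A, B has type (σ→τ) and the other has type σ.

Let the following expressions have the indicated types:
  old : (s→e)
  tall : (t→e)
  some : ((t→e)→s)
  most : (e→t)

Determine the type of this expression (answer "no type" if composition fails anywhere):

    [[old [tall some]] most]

[tall some]: functor some : ((t→e)→s), argument tall : (t→e); result s.
[old [tall some]]: functor old : (s→e), argument [tall some] : s; result e.
[[old [tall some]] most]: functor most : (e→t), argument [old [tall some]] : e; result t.

t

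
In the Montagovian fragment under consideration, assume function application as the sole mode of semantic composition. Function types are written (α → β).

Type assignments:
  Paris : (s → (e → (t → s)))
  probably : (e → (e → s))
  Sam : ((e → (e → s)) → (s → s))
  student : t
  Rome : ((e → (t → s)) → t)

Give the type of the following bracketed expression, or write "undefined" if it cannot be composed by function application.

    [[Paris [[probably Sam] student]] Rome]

undefined

[probably Sam]: ((e → (e → s)) → (s → s)) applied to (e → (e → s)) yields (s → s).
[[probably Sam] student]: (s → s) with t — neither is a function whose domain matches the other; composition fails here.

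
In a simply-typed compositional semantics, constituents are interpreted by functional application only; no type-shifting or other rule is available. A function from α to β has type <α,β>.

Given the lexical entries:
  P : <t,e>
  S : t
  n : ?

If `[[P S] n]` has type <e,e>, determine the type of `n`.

At [[P S] n] (required: <e,e>): [P S] is e, which is not a function with range <e,e>; hence n is the functor — type <e,<e,e>>.

<e,<e,e>>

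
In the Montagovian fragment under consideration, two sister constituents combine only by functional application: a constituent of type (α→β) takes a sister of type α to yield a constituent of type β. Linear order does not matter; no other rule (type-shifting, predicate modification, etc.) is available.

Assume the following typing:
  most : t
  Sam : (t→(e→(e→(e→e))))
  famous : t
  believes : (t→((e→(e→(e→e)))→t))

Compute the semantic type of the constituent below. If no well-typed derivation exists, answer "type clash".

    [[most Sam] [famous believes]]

t

[most Sam]: Sam is (t→(e→(e→(e→e)))), most is t; result (e→(e→(e→e))).
[famous believes]: believes is (t→((e→(e→(e→e)))→t)), famous is t; result ((e→(e→(e→e)))→t).
[[most Sam] [famous believes]]: [famous believes] is ((e→(e→(e→e)))→t), [most Sam] is (e→(e→(e→e))); result t.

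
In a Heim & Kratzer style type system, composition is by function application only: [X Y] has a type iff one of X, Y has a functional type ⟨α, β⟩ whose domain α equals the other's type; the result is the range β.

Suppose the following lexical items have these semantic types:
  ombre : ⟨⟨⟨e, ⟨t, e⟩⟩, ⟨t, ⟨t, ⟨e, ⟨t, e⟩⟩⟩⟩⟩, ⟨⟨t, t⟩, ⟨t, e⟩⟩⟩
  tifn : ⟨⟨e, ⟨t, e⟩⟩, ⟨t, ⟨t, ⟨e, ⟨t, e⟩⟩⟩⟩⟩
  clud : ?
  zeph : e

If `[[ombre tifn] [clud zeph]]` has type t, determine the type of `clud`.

For [[ombre tifn] [clud zeph]] to have type t with [ombre tifn] of type ⟨⟨t, t⟩, ⟨t, e⟩⟩, [clud zeph] must be the function: [clud zeph] : ⟨⟨⟨t, t⟩, ⟨t, e⟩⟩, t⟩.
For [clud zeph] to have type ⟨⟨⟨t, t⟩, ⟨t, e⟩⟩, t⟩ with zeph of type e, clud must be the function: clud : ⟨e, ⟨⟨⟨t, t⟩, ⟨t, e⟩⟩, t⟩⟩.

⟨e, ⟨⟨⟨t, t⟩, ⟨t, e⟩⟩, t⟩⟩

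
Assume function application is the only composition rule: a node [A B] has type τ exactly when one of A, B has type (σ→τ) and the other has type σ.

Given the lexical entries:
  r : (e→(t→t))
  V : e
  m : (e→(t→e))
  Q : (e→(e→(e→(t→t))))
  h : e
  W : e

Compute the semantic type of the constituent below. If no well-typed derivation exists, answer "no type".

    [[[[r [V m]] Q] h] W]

[V m]: m is (e→(t→e)), V is e; result (t→e).
At [r [V m]]: neither (e→(t→t)) nor (t→e) can take the other as argument; the node is ill-typed.

no type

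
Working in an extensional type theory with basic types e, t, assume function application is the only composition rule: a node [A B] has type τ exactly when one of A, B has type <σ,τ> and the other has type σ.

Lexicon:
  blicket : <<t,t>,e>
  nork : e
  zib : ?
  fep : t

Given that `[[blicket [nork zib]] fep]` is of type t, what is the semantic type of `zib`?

<e,<<<t,t>,e>,<t,t>>>

At [[blicket [nork zib]] fep] (required: t): fep is t, which is not a function with range t; hence [blicket [nork zib]] is the functor — type <t,t>.
At [blicket [nork zib]] (required: <t,t>): blicket is <<t,t>,e>, which is not a function with range <t,t>; hence [nork zib] is the functor — type <<<t,t>,e>,<t,t>>.
At [nork zib] (required: <<<t,t>,e>,<t,t>>): nork is e, which is not a function with range <<<t,t>,e>,<t,t>>; hence zib is the functor — type <e,<<<t,t>,e>,<t,t>>>.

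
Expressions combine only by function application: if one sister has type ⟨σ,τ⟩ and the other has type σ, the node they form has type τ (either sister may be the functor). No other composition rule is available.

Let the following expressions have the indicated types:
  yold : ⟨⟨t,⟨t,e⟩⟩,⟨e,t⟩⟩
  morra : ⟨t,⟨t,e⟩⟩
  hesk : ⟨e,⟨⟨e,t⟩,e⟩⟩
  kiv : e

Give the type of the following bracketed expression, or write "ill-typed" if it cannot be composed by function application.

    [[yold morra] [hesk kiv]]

[yold morra]: functor yold : ⟨⟨t,⟨t,e⟩⟩,⟨e,t⟩⟩, argument morra : ⟨t,⟨t,e⟩⟩; result ⟨e,t⟩.
[hesk kiv]: functor hesk : ⟨e,⟨⟨e,t⟩,e⟩⟩, argument kiv : e; result ⟨⟨e,t⟩,e⟩.
[[yold morra] [hesk kiv]]: functor [hesk kiv] : ⟨⟨e,t⟩,e⟩, argument [yold morra] : ⟨e,t⟩; result e.

e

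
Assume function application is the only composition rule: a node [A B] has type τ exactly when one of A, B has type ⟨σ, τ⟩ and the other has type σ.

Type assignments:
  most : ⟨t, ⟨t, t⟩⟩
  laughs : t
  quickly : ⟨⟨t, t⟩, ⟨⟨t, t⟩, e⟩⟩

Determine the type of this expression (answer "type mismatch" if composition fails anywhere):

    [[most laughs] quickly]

[most laughs]: ⟨t, ⟨t, t⟩⟩ applied to t yields ⟨t, t⟩.
[[most laughs] quickly]: ⟨⟨t, t⟩, ⟨⟨t, t⟩, e⟩⟩ applied to ⟨t, t⟩ yields ⟨⟨t, t⟩, e⟩.

⟨⟨t, t⟩, e⟩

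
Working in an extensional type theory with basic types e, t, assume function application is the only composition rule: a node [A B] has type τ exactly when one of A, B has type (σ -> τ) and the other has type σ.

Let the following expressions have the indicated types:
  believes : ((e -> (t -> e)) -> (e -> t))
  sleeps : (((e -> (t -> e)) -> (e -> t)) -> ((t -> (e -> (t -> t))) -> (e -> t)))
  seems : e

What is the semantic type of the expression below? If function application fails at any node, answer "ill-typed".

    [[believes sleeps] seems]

[believes sleeps]: sleeps is (((e -> (t -> e)) -> (e -> t)) -> ((t -> (e -> (t -> t))) -> (e -> t))), believes is ((e -> (t -> e)) -> (e -> t)); result ((t -> (e -> (t -> t))) -> (e -> t)).
[[believes sleeps] seems]: ((t -> (e -> (t -> t))) -> (e -> t)) with e — neither is a function whose domain matches the other; composition fails here.

ill-typed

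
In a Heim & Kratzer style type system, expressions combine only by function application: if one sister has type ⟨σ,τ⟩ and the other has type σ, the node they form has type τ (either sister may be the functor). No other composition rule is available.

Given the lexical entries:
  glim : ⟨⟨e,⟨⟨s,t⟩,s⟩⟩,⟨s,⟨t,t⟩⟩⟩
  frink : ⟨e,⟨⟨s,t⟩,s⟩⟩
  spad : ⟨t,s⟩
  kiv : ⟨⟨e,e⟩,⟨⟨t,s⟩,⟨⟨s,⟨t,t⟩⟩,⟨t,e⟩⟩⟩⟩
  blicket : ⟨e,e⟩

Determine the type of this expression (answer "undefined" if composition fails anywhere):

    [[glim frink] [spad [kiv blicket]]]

⟨t,e⟩

[glim frink]: glim is ⟨⟨e,⟨⟨s,t⟩,s⟩⟩,⟨s,⟨t,t⟩⟩⟩, frink is ⟨e,⟨⟨s,t⟩,s⟩⟩; result ⟨s,⟨t,t⟩⟩.
[kiv blicket]: kiv is ⟨⟨e,e⟩,⟨⟨t,s⟩,⟨⟨s,⟨t,t⟩⟩,⟨t,e⟩⟩⟩⟩, blicket is ⟨e,e⟩; result ⟨⟨t,s⟩,⟨⟨s,⟨t,t⟩⟩,⟨t,e⟩⟩⟩.
[spad [kiv blicket]]: [kiv blicket] is ⟨⟨t,s⟩,⟨⟨s,⟨t,t⟩⟩,⟨t,e⟩⟩⟩, spad is ⟨t,s⟩; result ⟨⟨s,⟨t,t⟩⟩,⟨t,e⟩⟩.
[[glim frink] [spad [kiv blicket]]]: [spad [kiv blicket]] is ⟨⟨s,⟨t,t⟩⟩,⟨t,e⟩⟩, [glim frink] is ⟨s,⟨t,t⟩⟩; result ⟨t,e⟩.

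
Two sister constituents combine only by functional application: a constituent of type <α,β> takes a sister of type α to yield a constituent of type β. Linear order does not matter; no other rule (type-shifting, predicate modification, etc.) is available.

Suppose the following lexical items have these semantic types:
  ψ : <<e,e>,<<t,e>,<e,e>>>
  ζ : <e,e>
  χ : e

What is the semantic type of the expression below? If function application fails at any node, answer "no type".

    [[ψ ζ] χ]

[ψ ζ]: ψ is <<e,e>,<<t,e>,<e,e>>>, ζ is <e,e>; result <<t,e>,<e,e>>.
[[ψ ζ] χ]: <<t,e>,<e,e>> with e — neither is a function whose domain matches the other; composition fails here.

no type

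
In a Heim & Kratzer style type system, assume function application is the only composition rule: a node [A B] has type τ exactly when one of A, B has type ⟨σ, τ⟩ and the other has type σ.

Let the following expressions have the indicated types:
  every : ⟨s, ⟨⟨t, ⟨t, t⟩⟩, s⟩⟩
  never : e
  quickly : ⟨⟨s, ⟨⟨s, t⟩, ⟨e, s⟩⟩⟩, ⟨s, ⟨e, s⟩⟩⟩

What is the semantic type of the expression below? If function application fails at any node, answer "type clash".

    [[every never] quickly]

type clash

[every never]: ⟨s, ⟨⟨t, ⟨t, t⟩⟩, s⟩⟩ and e cannot combine by function application — type clash.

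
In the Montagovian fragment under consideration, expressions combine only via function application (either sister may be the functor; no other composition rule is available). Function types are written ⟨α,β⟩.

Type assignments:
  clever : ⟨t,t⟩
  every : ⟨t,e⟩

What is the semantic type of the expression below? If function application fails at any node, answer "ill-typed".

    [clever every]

[clever every]: ⟨t,t⟩ with ⟨t,e⟩ — neither is a function whose domain matches the other; composition fails here.

ill-typed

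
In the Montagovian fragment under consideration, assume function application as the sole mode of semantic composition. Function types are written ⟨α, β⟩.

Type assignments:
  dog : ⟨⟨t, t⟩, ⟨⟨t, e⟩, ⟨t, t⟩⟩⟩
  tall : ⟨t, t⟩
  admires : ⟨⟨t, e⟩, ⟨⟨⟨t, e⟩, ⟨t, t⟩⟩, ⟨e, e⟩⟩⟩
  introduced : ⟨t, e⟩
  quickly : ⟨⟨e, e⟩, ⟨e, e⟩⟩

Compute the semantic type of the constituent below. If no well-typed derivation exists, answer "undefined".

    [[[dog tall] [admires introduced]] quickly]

⟨e, e⟩

[dog tall]: functor dog : ⟨⟨t, t⟩, ⟨⟨t, e⟩, ⟨t, t⟩⟩⟩, argument tall : ⟨t, t⟩; result ⟨⟨t, e⟩, ⟨t, t⟩⟩.
[admires introduced]: functor admires : ⟨⟨t, e⟩, ⟨⟨⟨t, e⟩, ⟨t, t⟩⟩, ⟨e, e⟩⟩⟩, argument introduced : ⟨t, e⟩; result ⟨⟨⟨t, e⟩, ⟨t, t⟩⟩, ⟨e, e⟩⟩.
[[dog tall] [admires introduced]]: functor [admires introduced] : ⟨⟨⟨t, e⟩, ⟨t, t⟩⟩, ⟨e, e⟩⟩, argument [dog tall] : ⟨⟨t, e⟩, ⟨t, t⟩⟩; result ⟨e, e⟩.
[[[dog tall] [admires introduced]] quickly]: functor quickly : ⟨⟨e, e⟩, ⟨e, e⟩⟩, argument [[dog tall] [admires introduced]] : ⟨e, e⟩; result ⟨e, e⟩.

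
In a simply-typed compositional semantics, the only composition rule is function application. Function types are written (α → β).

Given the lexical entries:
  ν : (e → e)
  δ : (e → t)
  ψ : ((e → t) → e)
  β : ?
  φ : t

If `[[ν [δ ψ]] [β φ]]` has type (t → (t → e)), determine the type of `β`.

(t → (e → (t → (t → e))))

At [[ν [δ ψ]] [β φ]] (required: (t → (t → e))): [ν [δ ψ]] is e, which is not a function with range (t → (t → e)); hence [β φ] is the functor — type (e → (t → (t → e))).
At [β φ] (required: (e → (t → (t → e)))): φ is t, which is not a function with range (e → (t → (t → e))); hence β is the functor — type (t → (e → (t → (t → e)))).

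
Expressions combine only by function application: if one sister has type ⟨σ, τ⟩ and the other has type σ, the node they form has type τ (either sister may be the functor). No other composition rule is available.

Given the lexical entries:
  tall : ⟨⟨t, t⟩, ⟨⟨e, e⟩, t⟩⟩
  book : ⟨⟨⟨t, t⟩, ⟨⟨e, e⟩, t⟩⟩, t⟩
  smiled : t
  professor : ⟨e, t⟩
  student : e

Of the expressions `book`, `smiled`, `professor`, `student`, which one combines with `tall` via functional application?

book

book — combines: book : ⟨⟨⟨t, t⟩, ⟨⟨e, e⟩, t⟩⟩, t⟩ takes tall : ⟨⟨t, t⟩, ⟨⟨e, e⟩, t⟩⟩ as argument, giving t.
smiled : t — does not combine with tall.
professor : ⟨e, t⟩ — does not combine with tall.
student : e — does not combine with tall.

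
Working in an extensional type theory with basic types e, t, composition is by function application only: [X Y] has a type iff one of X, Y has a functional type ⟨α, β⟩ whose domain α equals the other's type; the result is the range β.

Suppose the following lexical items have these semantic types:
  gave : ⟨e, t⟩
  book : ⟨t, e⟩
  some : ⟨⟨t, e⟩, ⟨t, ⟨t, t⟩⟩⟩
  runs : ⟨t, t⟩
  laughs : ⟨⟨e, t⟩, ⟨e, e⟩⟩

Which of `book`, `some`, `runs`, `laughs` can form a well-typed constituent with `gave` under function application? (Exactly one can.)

book : ⟨t, e⟩ — does not combine with gave.
some : ⟨⟨t, e⟩, ⟨t, ⟨t, t⟩⟩⟩ — does not combine with gave.
runs : ⟨t, t⟩ — does not combine with gave.
laughs — combines: laughs : ⟨⟨e, t⟩, ⟨e, e⟩⟩ takes gave : ⟨e, t⟩ as argument, giving ⟨e, e⟩.

laughs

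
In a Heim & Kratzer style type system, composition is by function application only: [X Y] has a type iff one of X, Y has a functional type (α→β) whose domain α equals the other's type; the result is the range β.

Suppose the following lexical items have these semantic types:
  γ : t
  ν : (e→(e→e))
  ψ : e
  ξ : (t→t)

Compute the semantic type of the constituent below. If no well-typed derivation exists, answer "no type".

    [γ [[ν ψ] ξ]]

no type

At [ν ψ], ν : (e→(e→e)) takes ψ : e, giving (e→e).
[[ν ψ] ξ]: (e→e) with (t→t) — neither is a function whose domain matches the other; composition fails here.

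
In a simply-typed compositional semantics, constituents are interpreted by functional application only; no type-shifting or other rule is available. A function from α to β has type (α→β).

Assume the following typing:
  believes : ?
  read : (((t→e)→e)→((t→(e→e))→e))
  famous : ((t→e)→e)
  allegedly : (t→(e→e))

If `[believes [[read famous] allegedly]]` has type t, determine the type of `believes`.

(e→t)

[believes [[read famous] allegedly]] must have type t. The sister [[read famous] allegedly] has type e; that is not a function onto t, so believes must be the functor, of type (e→t).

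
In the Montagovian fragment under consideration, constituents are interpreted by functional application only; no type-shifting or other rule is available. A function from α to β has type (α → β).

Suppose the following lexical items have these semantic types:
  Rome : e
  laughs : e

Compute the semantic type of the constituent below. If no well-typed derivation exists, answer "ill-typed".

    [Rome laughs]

ill-typed

At [Rome laughs]: neither e nor e can take the other as argument; the node is ill-typed.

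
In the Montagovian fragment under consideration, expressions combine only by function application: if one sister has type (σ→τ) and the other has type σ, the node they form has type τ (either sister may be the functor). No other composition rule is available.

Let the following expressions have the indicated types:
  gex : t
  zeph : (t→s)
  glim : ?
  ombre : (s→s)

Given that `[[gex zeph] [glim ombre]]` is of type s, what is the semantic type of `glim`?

At [[gex zeph] [glim ombre]] (required: s): [gex zeph] is s, which is not a function with range s; hence [glim ombre] is the functor — type (s→s).
At [glim ombre] (required: (s→s)): ombre is (s→s), which is not a function with range (s→s); hence glim is the functor — type ((s→s)→(s→s)).

((s→s)→(s→s))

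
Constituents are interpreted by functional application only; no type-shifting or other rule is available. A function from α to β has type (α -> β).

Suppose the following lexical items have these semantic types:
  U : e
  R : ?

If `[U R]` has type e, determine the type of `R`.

[U R] must have type e. The sister U has type e; that is not a function onto e, so R must be the functor, of type (e -> e).

(e -> e)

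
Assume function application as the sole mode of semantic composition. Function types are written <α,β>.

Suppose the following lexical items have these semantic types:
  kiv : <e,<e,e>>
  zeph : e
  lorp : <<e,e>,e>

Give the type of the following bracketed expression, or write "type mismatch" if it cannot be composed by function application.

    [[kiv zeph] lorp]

[kiv zeph]: kiv is <e,<e,e>>, zeph is e; result <e,e>.
[[kiv zeph] lorp]: lorp is <<e,e>,e>, [kiv zeph] is <e,e>; result e.

e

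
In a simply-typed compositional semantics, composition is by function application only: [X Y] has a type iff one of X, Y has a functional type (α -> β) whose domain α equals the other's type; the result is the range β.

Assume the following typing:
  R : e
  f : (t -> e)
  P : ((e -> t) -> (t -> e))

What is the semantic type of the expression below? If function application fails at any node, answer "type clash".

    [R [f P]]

type clash

[f P]: (t -> e) and ((e -> t) -> (t -> e)) cannot combine by function application — type clash.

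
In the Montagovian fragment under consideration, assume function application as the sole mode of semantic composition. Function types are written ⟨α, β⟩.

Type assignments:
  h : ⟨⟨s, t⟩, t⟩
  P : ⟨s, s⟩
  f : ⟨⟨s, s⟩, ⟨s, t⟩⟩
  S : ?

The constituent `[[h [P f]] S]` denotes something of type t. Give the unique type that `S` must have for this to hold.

⟨t, t⟩

[[h [P f]] S] must have type t. The sister [h [P f]] has type t; that is not a function onto t, so S must be the functor, of type ⟨t, t⟩.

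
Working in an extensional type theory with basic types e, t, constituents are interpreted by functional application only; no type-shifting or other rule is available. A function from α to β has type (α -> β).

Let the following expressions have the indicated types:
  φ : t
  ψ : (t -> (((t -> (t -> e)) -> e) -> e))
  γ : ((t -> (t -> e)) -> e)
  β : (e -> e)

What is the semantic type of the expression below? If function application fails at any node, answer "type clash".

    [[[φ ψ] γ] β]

[φ ψ]: functor ψ : (t -> (((t -> (t -> e)) -> e) -> e)), argument φ : t; result (((t -> (t -> e)) -> e) -> e).
[[φ ψ] γ]: functor [φ ψ] : (((t -> (t -> e)) -> e) -> e), argument γ : ((t -> (t -> e)) -> e); result e.
[[[φ ψ] γ] β]: functor β : (e -> e), argument [[φ ψ] γ] : e; result e.

e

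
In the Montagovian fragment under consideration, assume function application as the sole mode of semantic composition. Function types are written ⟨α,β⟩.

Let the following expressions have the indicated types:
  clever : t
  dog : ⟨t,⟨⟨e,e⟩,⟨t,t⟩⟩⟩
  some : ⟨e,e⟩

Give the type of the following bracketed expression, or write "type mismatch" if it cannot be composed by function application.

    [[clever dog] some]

⟨t,t⟩

[clever dog] — dog of type ⟨t,⟨⟨e,e⟩,⟨t,t⟩⟩⟩ combines with clever of type t: type ⟨⟨e,e⟩,⟨t,t⟩⟩.
[[clever dog] some] — [clever dog] of type ⟨⟨e,e⟩,⟨t,t⟩⟩ combines with some of type ⟨e,e⟩: type ⟨t,t⟩.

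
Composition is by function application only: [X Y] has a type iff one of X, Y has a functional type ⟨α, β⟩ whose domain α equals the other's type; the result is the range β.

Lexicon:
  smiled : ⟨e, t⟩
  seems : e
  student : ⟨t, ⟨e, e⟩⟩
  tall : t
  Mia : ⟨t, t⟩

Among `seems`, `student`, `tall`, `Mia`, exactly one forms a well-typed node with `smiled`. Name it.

seems

seems — combines: smiled : ⟨e, t⟩ takes seems : e as argument, giving t.
student : ⟨t, ⟨e, e⟩⟩ — does not combine with smiled.
tall : t — does not combine with smiled.
Mia : ⟨t, t⟩ — does not combine with smiled.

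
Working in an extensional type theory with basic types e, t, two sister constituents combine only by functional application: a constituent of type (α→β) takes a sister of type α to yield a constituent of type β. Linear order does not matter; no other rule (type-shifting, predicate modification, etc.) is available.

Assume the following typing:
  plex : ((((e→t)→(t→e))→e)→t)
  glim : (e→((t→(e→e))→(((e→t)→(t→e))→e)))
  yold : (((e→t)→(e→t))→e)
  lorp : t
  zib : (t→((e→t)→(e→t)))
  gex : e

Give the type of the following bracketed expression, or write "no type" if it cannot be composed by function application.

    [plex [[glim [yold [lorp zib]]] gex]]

[lorp zib]: functor zib : (t→((e→t)→(e→t))), argument lorp : t; result ((e→t)→(e→t)).
[yold [lorp zib]]: functor yold : (((e→t)→(e→t))→e), argument [lorp zib] : ((e→t)→(e→t)); result e.
[glim [yold [lorp zib]]]: functor glim : (e→((t→(e→e))→(((e→t)→(t→e))→e))), argument [yold [lorp zib]] : e; result ((t→(e→e))→(((e→t)→(t→e))→e)).
[[glim [yold [lorp zib]]] gex]: ((t→(e→e))→(((e→t)→(t→e))→e)) with e — neither is a function whose domain matches the other; composition fails here.

no type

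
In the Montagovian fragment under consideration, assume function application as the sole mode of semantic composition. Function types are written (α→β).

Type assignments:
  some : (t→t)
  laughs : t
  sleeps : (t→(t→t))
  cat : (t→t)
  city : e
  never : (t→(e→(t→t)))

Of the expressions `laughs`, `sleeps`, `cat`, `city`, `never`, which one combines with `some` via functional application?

laughs — combines: some : (t→t) takes laughs : t as argument, giving t.
sleeps : (t→(t→t)) — some needs t; sleeps needs t; neither fits.
cat : (t→t) — some needs t; cat needs t; neither fits.
city : e — some needs t; city needs nothing (atomic); neither fits.
never : (t→(e→(t→t))) — some needs t; never needs t; neither fits.

laughs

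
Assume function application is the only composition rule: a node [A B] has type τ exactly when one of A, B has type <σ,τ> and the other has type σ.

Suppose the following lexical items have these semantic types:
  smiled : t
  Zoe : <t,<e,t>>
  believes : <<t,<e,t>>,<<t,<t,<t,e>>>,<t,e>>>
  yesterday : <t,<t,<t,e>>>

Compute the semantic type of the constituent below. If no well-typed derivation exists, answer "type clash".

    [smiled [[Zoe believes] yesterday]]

At [Zoe believes], believes : <<t,<e,t>>,<<t,<t,<t,e>>>,<t,e>>> takes Zoe : <t,<e,t>>, giving <<t,<t,<t,e>>>,<t,e>>.
At [[Zoe believes] yesterday], [Zoe believes] : <<t,<t,<t,e>>>,<t,e>> takes yesterday : <t,<t,<t,e>>>, giving <t,e>.
At [smiled [[Zoe believes] yesterday]], [[Zoe believes] yesterday] : <t,e> takes smiled : t, giving e.

e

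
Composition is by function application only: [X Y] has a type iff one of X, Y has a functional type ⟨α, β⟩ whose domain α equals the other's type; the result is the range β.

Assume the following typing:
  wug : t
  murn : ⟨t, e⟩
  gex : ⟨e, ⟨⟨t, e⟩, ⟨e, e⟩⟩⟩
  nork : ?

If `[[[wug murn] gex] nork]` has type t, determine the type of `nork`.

For [[[wug murn] gex] nork] to have type t with [[wug murn] gex] of type ⟨⟨t, e⟩, ⟨e, e⟩⟩, nork must be the function: nork : ⟨⟨⟨t, e⟩, ⟨e, e⟩⟩, t⟩.

⟨⟨⟨t, e⟩, ⟨e, e⟩⟩, t⟩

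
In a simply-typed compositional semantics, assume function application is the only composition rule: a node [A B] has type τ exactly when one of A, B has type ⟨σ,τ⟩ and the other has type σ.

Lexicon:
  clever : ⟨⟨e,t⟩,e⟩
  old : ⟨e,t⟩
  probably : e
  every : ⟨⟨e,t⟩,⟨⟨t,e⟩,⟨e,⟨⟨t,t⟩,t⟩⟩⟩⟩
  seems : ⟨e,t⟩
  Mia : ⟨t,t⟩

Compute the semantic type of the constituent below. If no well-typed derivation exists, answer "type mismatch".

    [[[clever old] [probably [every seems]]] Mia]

type mismatch

[clever old]: clever is ⟨⟨e,t⟩,e⟩, old is ⟨e,t⟩; result e.
[every seems]: every is ⟨⟨e,t⟩,⟨⟨t,e⟩,⟨e,⟨⟨t,t⟩,t⟩⟩⟩⟩, seems is ⟨e,t⟩; result ⟨⟨t,e⟩,⟨e,⟨⟨t,t⟩,t⟩⟩⟩.
At [probably [every seems]]: neither e nor ⟨⟨t,e⟩,⟨e,⟨⟨t,t⟩,t⟩⟩⟩ can take the other as argument; the node is ill-typed.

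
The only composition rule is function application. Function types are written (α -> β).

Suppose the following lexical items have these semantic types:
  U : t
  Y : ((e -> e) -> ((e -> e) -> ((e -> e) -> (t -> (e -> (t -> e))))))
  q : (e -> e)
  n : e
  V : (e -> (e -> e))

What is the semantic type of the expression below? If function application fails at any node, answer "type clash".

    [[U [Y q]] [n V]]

[Y q]: functor Y : ((e -> e) -> ((e -> e) -> ((e -> e) -> (t -> (e -> (t -> e)))))), argument q : (e -> e); result ((e -> e) -> ((e -> e) -> (t -> (e -> (t -> e))))).
At [U [Y q]]: neither t nor ((e -> e) -> ((e -> e) -> (t -> (e -> (t -> e))))) can take the other as argument; the node is ill-typed.

type clash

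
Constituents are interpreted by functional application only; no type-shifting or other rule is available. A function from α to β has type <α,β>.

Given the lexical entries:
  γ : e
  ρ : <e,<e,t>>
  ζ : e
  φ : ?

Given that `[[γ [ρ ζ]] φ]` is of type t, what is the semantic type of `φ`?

<t,t>

[[γ [ρ ζ]] φ] is required to be t. [γ [ρ ζ]] : t cannot yield t as functor, so φ : <t,t>.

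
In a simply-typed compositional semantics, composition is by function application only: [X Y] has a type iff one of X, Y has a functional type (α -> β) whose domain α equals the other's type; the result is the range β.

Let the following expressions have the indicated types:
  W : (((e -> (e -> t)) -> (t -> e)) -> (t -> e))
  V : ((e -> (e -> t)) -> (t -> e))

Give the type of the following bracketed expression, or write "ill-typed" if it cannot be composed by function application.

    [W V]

(t -> e)

[W V]: functor W : (((e -> (e -> t)) -> (t -> e)) -> (t -> e)), argument V : ((e -> (e -> t)) -> (t -> e)); result (t -> e).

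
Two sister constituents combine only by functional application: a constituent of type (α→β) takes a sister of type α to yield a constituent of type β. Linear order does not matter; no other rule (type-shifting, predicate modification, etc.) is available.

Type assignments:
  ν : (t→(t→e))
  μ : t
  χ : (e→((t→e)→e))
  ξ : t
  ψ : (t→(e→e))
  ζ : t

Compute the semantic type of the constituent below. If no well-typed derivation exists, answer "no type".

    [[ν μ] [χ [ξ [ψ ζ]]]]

At [ν μ], ν : (t→(t→e)) takes μ : t, giving (t→e).
At [ψ ζ], ψ : (t→(e→e)) takes ζ : t, giving (e→e).
[ξ [ψ ζ]]: t and (e→e) cannot combine by function application — type clash.

no type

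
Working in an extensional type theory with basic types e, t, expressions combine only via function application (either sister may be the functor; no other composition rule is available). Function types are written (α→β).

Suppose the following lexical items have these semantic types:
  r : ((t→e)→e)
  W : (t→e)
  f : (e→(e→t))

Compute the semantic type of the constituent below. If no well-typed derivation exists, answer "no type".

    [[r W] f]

(e→t)

[r W]: ((t→e)→e) applied to (t→e) yields e.
[[r W] f]: (e→(e→t)) applied to e yields (e→t).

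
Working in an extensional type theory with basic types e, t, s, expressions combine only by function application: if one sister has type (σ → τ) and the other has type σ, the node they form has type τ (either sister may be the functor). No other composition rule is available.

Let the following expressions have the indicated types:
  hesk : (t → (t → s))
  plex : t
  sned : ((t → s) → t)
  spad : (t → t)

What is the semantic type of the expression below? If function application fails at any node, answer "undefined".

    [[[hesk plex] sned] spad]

At [hesk plex], hesk : (t → (t → s)) takes plex : t, giving (t → s).
At [[hesk plex] sned], sned : ((t → s) → t) takes [hesk plex] : (t → s), giving t.
At [[[hesk plex] sned] spad], spad : (t → t) takes [[hesk plex] sned] : t, giving t.

t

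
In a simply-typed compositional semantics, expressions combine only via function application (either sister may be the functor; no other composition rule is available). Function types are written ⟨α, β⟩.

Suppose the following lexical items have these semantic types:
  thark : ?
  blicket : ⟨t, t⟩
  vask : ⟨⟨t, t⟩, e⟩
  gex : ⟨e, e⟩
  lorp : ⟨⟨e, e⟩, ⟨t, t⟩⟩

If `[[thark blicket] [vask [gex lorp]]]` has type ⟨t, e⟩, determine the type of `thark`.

[[thark blicket] [vask [gex lorp]]] is required to be ⟨t, e⟩. [vask [gex lorp]] : e cannot yield ⟨t, e⟩ as functor, so [thark blicket] : ⟨e, ⟨t, e⟩⟩.
[thark blicket] is required to be ⟨e, ⟨t, e⟩⟩. blicket : ⟨t, t⟩ cannot yield ⟨e, ⟨t, e⟩⟩ as functor, so thark : ⟨⟨t, t⟩, ⟨e, ⟨t, e⟩⟩⟩.

⟨⟨t, t⟩, ⟨e, ⟨t, e⟩⟩⟩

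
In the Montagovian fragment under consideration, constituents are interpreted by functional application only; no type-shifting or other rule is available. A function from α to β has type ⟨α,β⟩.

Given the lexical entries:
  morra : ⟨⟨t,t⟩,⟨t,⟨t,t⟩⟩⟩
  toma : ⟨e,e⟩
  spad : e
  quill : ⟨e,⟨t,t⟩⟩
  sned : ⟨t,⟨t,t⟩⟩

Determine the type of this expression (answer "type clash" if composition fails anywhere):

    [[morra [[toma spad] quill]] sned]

[toma spad]: functor toma : ⟨e,e⟩, argument spad : e; result e.
[[toma spad] quill]: functor quill : ⟨e,⟨t,t⟩⟩, argument [toma spad] : e; result ⟨t,t⟩.
[morra [[toma spad] quill]]: functor morra : ⟨⟨t,t⟩,⟨t,⟨t,t⟩⟩⟩, argument [[toma spad] quill] : ⟨t,t⟩; result ⟨t,⟨t,t⟩⟩.
[[morra [[toma spad] quill]] sned]: ⟨t,⟨t,t⟩⟩ with ⟨t,⟨t,t⟩⟩ — neither is a function whose domain matches the other; composition fails here.

type clash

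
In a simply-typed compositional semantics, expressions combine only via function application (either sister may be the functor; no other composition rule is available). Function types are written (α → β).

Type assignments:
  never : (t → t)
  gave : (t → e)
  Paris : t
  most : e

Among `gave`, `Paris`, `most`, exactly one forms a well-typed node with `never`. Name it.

Paris

gave : (t → e) — does not combine with never.
Paris — combines: never : (t → t) takes Paris : t as argument, giving t.
most : e — does not combine with never.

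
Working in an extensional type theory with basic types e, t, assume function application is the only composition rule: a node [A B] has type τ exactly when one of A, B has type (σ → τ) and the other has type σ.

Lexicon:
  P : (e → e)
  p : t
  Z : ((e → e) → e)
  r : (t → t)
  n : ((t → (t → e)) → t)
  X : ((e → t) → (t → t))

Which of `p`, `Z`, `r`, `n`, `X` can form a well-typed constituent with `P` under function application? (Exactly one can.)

Z

p : t — does not combine with P.
Z — combines: Z : ((e → e) → e) takes P : (e → e) as argument, giving e.
r : (t → t) — does not combine with P.
n : ((t → (t → e)) → t) — does not combine with P.
X : ((e → t) → (t → t)) — does not combine with P.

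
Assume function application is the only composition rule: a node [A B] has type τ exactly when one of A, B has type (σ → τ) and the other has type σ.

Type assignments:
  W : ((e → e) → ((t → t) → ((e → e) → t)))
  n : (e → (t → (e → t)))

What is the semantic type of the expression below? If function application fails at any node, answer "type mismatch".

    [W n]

[W n]: ((e → e) → ((t → t) → ((e → e) → t))) and (e → (t → (e → t))) cannot combine by function application — type clash.

type mismatch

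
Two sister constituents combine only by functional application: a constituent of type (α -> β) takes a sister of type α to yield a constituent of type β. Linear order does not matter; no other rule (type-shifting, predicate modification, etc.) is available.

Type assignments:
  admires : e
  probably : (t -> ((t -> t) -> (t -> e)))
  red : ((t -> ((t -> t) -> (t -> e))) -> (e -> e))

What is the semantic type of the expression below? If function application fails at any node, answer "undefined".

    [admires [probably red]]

e

[probably red]: functor red : ((t -> ((t -> t) -> (t -> e))) -> (e -> e)), argument probably : (t -> ((t -> t) -> (t -> e))); result (e -> e).
[admires [probably red]]: functor [probably red] : (e -> e), argument admires : e; result e.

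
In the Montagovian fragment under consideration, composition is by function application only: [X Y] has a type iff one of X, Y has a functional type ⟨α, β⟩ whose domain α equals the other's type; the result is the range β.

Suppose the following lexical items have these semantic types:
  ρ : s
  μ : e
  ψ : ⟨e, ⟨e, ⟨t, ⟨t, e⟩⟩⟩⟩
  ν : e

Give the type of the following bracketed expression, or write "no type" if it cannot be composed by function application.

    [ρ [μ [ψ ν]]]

[ψ ν]: ψ is ⟨e, ⟨e, ⟨t, ⟨t, e⟩⟩⟩⟩, ν is e; result ⟨e, ⟨t, ⟨t, e⟩⟩⟩.
[μ [ψ ν]]: [ψ ν] is ⟨e, ⟨t, ⟨t, e⟩⟩⟩, μ is e; result ⟨t, ⟨t, e⟩⟩.
[ρ [μ [ψ ν]]]: s with ⟨t, ⟨t, e⟩⟩ — neither is a function whose domain matches the other; composition fails here.

no type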